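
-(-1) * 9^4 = 6561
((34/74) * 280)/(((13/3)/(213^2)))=647869320/481 = 1346921.66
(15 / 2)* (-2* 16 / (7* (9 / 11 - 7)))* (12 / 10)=792/119 = 6.66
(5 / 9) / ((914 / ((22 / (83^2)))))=55/28334457 = 0.00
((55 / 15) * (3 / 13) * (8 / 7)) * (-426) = -37488/91 = -411.96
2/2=1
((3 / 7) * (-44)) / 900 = -11/525 = -0.02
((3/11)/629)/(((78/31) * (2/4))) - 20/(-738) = 910909/33190443 = 0.03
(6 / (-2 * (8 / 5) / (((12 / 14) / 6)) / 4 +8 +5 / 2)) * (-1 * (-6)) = 360/49 = 7.35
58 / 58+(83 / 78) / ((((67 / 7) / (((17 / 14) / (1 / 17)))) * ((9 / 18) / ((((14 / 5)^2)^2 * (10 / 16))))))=57919412/326625 = 177.33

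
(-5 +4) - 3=-4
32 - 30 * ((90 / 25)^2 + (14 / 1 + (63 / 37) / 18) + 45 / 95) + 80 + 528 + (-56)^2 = 10369783/3515 = 2950.15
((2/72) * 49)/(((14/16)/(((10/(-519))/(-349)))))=140/1630179 = 0.00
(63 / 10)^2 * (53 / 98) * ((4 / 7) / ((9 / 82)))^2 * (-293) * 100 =-835335968/49 = -17047672.82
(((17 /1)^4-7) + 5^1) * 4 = 334076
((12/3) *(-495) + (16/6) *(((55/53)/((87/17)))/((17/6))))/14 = -4564450/32277 = -141.41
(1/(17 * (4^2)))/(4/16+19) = 1/5236 = 0.00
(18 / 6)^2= 9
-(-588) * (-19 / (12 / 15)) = -13965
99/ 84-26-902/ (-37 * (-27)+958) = -1385371/54796 = -25.28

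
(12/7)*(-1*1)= -12/7 = -1.71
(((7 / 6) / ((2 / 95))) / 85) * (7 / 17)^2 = 6517/58956 = 0.11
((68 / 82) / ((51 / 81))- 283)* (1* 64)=-739136/41 = -18027.71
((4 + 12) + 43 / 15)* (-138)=-13018/5 = -2603.60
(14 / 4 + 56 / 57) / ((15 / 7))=3577/1710 = 2.09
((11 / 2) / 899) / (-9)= -11/16182 = 0.00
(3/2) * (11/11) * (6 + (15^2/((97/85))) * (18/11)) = 525978/1067 = 492.95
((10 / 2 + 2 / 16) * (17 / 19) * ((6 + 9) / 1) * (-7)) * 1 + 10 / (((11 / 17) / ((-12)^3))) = -45456555/1672 = -27186.93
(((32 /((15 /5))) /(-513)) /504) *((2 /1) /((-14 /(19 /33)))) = 4/1178793 = 0.00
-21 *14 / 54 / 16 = -49/144 = -0.34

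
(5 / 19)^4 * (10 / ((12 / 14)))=21875/390963 = 0.06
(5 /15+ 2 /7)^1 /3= 13/63 = 0.21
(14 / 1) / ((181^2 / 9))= 126/32761 = 0.00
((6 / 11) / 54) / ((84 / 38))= 19/4158 = 0.00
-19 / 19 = -1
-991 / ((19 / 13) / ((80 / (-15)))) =206128/57 = 3616.28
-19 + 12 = -7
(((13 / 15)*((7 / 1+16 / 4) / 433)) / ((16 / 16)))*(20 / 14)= 286/9093 = 0.03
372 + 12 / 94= 17490/47 = 372.13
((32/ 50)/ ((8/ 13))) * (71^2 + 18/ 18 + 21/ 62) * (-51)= -267445.65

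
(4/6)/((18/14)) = 14/27 = 0.52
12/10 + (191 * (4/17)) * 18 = 810.14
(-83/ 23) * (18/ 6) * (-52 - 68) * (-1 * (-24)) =717120/23 = 31179.13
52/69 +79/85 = 9871/5865 = 1.68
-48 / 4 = -12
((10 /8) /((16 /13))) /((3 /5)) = 325/192 = 1.69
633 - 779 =-146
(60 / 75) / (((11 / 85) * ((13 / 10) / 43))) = 29240/143 = 204.48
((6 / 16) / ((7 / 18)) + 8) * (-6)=-753/14 = -53.79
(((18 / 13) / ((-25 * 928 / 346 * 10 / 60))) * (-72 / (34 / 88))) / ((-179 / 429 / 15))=-366243768/441235 = -830.04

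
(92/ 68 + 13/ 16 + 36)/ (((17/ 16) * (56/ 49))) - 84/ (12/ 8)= -56805/2312 = -24.57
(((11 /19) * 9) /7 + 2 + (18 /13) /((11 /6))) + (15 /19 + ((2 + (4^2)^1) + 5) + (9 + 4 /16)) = 2779747/76076 = 36.54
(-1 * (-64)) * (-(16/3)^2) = -16384/9 = -1820.44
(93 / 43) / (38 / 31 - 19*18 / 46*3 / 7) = -464163/420755 = -1.10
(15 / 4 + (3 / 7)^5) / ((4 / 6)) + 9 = 1969335/134456 = 14.65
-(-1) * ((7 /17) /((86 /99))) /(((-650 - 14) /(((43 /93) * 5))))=-1155/699856 = 0.00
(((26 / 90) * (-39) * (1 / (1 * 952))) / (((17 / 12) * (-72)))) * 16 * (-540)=-2028/2023 = -1.00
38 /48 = 19/24 = 0.79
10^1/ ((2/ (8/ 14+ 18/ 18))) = 55/7 = 7.86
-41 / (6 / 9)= -123/2 = -61.50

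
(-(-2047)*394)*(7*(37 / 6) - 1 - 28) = 11425671.67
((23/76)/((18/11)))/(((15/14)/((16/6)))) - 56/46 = -133994/176985 = -0.76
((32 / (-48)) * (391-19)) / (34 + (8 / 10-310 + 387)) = -1240/559 = -2.22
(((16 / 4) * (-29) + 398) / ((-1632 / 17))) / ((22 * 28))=-47/9856 = 0.00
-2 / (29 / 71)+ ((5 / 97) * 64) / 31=-417714/87203 = -4.79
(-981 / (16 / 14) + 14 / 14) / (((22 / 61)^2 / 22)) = -25522339/176 = -145013.29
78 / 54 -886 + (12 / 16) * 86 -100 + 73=-15247/18 = -847.06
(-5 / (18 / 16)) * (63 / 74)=-140/37 = -3.78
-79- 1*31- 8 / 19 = -2098/19 = -110.42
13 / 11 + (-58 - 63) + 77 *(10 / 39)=-100.07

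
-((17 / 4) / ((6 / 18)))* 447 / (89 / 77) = -1755369/356 = -4930.81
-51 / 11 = -4.64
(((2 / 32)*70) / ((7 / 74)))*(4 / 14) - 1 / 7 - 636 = -8721/14 = -622.93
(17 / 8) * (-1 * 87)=-1479/8 = -184.88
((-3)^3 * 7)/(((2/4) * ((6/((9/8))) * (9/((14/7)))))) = -63/4 = -15.75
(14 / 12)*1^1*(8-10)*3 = -7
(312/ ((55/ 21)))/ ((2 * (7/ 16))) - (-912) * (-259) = -12983952/55 = -236071.85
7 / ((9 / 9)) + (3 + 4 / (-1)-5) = 1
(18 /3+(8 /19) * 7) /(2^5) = 0.28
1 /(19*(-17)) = -1/323 = 0.00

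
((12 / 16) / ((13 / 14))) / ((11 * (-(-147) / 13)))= 1/154 = 0.01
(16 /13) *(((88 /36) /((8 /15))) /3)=220/117 = 1.88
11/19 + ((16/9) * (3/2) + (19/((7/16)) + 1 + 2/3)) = 48.34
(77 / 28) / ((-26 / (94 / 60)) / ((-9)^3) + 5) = 11421/20860 = 0.55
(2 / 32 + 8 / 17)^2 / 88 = 21025/6510592 = 0.00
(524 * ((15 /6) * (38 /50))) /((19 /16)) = 4192/5 = 838.40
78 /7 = 11.14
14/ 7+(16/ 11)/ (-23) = 490/253 = 1.94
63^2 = 3969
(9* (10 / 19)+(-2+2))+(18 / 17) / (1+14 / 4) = 1606/323 = 4.97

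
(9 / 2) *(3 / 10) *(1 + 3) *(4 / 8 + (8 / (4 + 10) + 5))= 459/14 = 32.79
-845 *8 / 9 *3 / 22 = -3380/33 = -102.42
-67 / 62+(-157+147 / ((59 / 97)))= 305799/3658 = 83.60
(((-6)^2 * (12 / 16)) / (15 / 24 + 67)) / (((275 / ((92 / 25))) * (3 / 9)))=59616/3719375 = 0.02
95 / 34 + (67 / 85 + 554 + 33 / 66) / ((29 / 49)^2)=113525737/71485 = 1588.11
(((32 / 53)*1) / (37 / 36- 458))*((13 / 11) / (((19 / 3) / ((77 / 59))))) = -314496/977403263 = 0.00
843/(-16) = -843/16 = -52.69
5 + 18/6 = 8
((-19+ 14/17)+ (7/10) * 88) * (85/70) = 3691/70 = 52.73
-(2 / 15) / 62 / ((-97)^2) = -1/4375185 = 0.00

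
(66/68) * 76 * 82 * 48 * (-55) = -271465920/17 = -15968583.53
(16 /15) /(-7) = -16/105 = -0.15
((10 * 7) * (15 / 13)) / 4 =525/26 = 20.19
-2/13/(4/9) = -9/26 = -0.35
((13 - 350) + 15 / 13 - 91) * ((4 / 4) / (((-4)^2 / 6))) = -16647/104 = -160.07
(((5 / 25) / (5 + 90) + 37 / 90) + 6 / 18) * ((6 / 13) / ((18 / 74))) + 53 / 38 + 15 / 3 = 7.81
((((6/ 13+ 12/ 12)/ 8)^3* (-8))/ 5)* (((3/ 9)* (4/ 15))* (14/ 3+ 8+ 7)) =-404681/23727600 = -0.02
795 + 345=1140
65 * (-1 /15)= -13/3 = -4.33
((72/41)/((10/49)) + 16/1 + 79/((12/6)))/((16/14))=183981/3280 = 56.09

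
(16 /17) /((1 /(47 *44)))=33088/17 = 1946.35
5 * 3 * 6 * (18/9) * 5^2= 4500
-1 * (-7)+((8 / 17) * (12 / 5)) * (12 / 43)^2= 1113979/157165 = 7.09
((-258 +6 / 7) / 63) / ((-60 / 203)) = 13.81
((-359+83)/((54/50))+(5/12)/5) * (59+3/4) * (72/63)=-2198083/126 = -17445.10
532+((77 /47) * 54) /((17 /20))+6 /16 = 4068221/6392 = 636.46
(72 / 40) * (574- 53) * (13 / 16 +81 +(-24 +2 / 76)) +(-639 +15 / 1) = 81498207/1520 = 53617.24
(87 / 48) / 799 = 29/12784 = 0.00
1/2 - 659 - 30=-1377/2 = -688.50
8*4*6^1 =192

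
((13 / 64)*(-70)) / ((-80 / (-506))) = -23023/256 = -89.93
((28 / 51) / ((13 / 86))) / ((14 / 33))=1892/221 = 8.56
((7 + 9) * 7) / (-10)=-56/5 = -11.20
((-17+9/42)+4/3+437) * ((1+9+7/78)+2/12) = 3541000/819 = 4323.57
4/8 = 1/2 = 0.50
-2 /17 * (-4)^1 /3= 8/51 = 0.16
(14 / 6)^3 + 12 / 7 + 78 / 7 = 4831/189 = 25.56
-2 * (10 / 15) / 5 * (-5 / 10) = 2/15 = 0.13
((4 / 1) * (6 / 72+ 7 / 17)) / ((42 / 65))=6565/2142 = 3.06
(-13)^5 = -371293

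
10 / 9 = 1.11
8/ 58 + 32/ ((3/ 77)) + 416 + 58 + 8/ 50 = 2817998/2175 = 1295.63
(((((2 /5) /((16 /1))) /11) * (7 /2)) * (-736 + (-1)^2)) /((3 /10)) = -19.49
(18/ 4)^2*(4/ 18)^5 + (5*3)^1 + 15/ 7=87536/5103 = 17.15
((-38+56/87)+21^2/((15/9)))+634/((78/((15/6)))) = 933317/3770 = 247.56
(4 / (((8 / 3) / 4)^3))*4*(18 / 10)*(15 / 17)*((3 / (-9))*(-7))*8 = 27216/17 = 1600.94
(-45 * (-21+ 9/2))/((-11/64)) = -4320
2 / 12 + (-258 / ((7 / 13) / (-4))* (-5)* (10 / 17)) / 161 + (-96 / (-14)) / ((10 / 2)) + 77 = 25017341/574770 = 43.53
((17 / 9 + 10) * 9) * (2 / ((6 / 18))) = 642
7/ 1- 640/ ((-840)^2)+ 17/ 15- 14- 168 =-383378/2205 = -173.87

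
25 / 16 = 1.56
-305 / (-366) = 5/6 = 0.83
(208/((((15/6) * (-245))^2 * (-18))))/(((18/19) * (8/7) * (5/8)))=-3952/86821875 = 0.00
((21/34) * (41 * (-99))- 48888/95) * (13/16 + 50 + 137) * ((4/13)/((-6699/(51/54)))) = 93106319/3782064 = 24.62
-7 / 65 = -0.11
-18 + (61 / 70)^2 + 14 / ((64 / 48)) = -33029/4900 = -6.74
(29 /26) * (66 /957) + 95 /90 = 265/234 = 1.13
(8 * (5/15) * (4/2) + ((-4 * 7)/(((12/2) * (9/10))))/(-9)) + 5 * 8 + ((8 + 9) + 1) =15530/243 = 63.91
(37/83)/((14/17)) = 629/1162 = 0.54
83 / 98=0.85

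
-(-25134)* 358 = 8997972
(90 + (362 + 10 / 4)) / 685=909/1370 = 0.66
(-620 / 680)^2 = 961/1156 = 0.83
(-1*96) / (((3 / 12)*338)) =-192/169 = -1.14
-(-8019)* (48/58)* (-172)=-33102432/29 = -1141463.17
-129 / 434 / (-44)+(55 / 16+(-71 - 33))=-100.56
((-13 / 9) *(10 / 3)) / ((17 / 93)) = -4030/153 = -26.34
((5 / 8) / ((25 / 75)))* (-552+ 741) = 2835/8 = 354.38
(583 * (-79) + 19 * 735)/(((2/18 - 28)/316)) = 91269648/251 = 363624.10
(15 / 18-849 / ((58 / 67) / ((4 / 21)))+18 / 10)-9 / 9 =-1127713/6090 = -185.17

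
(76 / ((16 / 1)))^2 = 361/16 = 22.56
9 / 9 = 1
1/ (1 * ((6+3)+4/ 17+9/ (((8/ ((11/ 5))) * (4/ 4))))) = 0.09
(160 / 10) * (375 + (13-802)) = -6624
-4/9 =-0.44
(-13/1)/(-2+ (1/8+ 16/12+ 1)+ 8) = -312/203 = -1.54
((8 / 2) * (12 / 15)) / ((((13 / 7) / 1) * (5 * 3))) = 112/975 = 0.11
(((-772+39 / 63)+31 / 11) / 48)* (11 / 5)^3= -10741049/63000 = -170.49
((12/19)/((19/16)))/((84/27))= 432/2527 = 0.17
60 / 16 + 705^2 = 1988115/4 = 497028.75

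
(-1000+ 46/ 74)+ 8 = -36681/37 = -991.38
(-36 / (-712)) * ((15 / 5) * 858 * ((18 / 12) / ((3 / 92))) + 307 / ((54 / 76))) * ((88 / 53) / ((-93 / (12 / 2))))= -643.64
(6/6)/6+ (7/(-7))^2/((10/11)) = 19/15 = 1.27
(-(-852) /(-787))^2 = 725904/619369 = 1.17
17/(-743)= -0.02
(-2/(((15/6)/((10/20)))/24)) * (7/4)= -84/5 = -16.80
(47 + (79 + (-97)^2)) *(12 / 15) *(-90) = -686520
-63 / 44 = -1.43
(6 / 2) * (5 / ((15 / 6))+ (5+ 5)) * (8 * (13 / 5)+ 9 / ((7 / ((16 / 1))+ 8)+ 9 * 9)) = 199392/265 = 752.42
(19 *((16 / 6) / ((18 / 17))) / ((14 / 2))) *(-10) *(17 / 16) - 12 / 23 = -636001/8694 = -73.15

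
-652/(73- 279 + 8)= 326/99 = 3.29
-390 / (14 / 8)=-1560/7 = -222.86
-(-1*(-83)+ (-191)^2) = -36564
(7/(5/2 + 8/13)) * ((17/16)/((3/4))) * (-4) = -3094/243 = -12.73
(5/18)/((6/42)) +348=6299/18 = 349.94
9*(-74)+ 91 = -575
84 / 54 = 14/9 = 1.56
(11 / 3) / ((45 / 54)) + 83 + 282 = 1847/5 = 369.40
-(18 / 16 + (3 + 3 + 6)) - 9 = -177/8 = -22.12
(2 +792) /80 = 397/40 = 9.92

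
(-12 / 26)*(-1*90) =540/13 = 41.54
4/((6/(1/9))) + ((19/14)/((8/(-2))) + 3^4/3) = 40423/1512 = 26.73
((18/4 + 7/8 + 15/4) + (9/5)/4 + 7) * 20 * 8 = 2652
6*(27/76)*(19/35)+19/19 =2.16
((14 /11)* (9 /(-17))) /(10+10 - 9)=-126/2057 = -0.06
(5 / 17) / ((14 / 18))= 45/119 = 0.38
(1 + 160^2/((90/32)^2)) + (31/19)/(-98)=488260439/150822 = 3237.33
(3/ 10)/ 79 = 3/790 = 0.00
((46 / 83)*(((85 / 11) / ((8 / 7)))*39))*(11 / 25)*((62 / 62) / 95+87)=441168819/78850 = 5595.04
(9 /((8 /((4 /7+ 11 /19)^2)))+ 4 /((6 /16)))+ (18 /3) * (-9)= -41.84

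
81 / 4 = 20.25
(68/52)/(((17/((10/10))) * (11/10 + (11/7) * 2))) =70/3861 = 0.02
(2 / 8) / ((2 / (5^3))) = 125/8 = 15.62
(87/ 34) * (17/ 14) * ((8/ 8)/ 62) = 87/1736 = 0.05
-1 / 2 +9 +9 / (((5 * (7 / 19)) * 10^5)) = 29750171/3500000 = 8.50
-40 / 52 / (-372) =5/2418 = 0.00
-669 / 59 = -11.34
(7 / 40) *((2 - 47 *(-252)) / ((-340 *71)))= -41461/482800 = -0.09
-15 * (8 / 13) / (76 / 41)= -1230/247 = -4.98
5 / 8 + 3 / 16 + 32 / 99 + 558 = 885671/1584 = 559.14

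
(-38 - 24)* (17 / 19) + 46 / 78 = -40669/741 = -54.88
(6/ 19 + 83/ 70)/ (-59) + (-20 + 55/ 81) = -122967307/6356070 = -19.35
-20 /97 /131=-20/12707 = 0.00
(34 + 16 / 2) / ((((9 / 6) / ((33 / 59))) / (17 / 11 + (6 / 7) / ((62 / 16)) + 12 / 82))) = 2246628/74989 = 29.96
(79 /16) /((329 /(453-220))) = 18407/5264 = 3.50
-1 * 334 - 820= -1154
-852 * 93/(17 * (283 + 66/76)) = -3010968/183379 = -16.42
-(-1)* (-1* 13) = -13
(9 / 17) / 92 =9/1564 = 0.01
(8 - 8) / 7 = 0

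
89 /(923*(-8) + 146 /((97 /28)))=-8633/712160 = -0.01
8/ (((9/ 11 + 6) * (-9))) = -88/675 = -0.13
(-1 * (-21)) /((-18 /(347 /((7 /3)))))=-347/2 = -173.50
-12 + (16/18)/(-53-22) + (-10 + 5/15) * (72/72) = -14633/675 = -21.68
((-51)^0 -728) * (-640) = 465280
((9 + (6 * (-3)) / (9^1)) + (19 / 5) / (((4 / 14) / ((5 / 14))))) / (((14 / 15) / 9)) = 6345/56 = 113.30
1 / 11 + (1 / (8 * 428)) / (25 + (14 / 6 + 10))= 383521/4218368 = 0.09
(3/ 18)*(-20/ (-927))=10/2781 = 0.00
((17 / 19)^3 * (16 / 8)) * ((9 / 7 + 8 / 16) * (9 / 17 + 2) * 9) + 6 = 3084153/48013 = 64.24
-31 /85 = -0.36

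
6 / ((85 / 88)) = 6.21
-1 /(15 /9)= -3/5 = -0.60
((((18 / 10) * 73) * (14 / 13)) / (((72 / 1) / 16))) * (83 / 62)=84826/2015 = 42.10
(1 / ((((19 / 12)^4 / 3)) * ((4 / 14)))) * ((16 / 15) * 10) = 2322432/130321 = 17.82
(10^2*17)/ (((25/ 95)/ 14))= 90440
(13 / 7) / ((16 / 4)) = 13/28 = 0.46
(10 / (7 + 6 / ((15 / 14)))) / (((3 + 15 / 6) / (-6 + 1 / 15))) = -1780/2079 = -0.86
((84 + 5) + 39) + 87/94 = 12119/94 = 128.93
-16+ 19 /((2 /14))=117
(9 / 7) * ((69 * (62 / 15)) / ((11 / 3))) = 38502/385 = 100.01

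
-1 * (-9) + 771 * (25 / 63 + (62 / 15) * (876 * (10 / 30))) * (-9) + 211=-293210539/35 = -8377443.97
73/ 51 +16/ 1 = 889/51 = 17.43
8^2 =64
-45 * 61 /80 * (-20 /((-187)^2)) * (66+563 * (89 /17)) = 140623605/2377892 = 59.14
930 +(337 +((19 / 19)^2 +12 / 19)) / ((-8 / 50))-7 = -1193.45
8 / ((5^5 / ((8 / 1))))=64/3125 = 0.02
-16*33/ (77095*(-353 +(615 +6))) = -132/5165365 = 0.00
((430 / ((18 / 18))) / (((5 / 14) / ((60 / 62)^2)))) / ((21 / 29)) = 1496400/961 = 1557.13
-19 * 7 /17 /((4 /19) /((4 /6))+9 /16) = -40432/4539 = -8.91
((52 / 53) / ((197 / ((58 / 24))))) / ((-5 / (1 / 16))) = -377/2505840 = 0.00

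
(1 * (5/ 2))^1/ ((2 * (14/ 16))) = 10/7 = 1.43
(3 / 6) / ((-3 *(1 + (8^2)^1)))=-1/390 = 0.00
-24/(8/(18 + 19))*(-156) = 17316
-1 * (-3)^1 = 3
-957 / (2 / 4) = -1914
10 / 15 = 2/3 = 0.67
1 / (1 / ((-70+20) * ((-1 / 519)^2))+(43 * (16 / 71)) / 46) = -81650/439849313 = 0.00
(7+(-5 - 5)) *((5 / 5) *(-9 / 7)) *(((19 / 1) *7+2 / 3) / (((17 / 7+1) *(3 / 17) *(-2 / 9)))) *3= -184059/16 = -11503.69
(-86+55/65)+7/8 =-8765/104 = -84.28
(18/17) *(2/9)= 4/17 = 0.24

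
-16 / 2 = -8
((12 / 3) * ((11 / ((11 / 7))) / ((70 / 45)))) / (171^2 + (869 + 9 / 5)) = 90/150559 = 0.00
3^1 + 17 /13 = 4.31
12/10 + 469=2351/5 = 470.20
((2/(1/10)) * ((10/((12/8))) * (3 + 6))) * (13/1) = 15600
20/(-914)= -10/457 = -0.02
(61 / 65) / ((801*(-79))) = -61/4113135 = 0.00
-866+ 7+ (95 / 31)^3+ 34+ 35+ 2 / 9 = -204038053/268119 = -761.00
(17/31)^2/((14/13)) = 3757/13454 = 0.28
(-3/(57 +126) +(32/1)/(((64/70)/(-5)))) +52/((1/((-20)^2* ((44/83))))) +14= 55011974/5063 = 10865.49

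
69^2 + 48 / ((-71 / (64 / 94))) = 15885921/3337 = 4760.54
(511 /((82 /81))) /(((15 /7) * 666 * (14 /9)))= 0.23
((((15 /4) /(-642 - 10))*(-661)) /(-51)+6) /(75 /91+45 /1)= 23906701/184881120 = 0.13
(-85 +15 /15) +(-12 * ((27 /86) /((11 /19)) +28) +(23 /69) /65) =-39338437/92235 = -426.50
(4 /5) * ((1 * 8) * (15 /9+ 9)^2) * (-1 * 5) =-32768/9 = -3640.89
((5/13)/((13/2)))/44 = 5/3718 = 0.00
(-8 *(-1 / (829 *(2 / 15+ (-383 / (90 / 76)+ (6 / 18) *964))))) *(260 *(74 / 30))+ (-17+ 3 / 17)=-3098654/155023 = -19.99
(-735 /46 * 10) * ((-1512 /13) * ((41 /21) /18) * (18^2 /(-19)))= -195274800/5681 = -34373.31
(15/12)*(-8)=-10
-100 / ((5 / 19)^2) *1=-1444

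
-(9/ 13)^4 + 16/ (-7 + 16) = 397927/257049 = 1.55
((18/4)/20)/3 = 3/40 = 0.08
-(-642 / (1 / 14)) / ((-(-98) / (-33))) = -21186/7 = -3026.57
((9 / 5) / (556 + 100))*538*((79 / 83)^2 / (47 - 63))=-15109461/180767360 = -0.08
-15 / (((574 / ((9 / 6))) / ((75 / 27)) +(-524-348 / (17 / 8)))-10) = 2125/79334 = 0.03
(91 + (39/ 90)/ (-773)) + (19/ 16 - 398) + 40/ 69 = -434139499/1422320 = -305.23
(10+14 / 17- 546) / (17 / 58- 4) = 527684/3655 = 144.37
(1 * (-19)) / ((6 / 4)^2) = -76/9 = -8.44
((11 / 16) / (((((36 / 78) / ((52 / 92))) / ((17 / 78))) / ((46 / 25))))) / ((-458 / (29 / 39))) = -5423/9892800 = 0.00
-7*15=-105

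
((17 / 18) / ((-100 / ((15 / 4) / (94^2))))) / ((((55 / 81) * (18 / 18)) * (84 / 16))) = -153/136074400 = 0.00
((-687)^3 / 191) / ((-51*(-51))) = -36026967/55199 = -652.67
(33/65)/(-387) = -11/8385 = 0.00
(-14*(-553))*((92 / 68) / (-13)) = -178066/221 = -805.73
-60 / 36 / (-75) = 1/45 = 0.02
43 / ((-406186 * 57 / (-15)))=215/7717534 = 0.00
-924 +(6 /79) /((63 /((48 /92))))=-924.00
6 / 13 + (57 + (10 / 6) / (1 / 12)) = 1007/13 = 77.46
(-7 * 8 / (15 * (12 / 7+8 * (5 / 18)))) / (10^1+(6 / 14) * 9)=-0.07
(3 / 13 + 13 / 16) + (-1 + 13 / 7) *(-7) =-1031/208 = -4.96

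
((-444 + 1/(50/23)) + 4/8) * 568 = -6291168/25 = -251646.72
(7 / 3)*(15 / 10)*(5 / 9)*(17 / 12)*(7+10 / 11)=17255/792 = 21.79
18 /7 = 2.57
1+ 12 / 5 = 17/5 = 3.40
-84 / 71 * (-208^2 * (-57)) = -207148032/71 = -2917577.92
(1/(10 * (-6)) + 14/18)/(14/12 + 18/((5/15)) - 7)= 137/8670 = 0.02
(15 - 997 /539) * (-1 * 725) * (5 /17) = -2804.10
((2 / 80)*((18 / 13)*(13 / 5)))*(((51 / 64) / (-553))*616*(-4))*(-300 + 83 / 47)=-70771833/742600 = -95.30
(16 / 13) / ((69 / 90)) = 480/299 = 1.61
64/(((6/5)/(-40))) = -6400/3 = -2133.33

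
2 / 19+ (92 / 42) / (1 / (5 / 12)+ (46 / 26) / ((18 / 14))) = 201356/293797 = 0.69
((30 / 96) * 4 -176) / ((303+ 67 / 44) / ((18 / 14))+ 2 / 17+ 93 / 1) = -1176417/2221349 = -0.53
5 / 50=1/10 = 0.10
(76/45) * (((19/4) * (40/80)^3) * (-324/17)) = -19.11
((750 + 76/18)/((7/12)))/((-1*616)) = -3394/1617 = -2.10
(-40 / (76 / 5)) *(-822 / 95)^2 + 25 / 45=-12128017/61731 = -196.47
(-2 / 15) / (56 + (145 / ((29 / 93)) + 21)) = -1/4065 = 0.00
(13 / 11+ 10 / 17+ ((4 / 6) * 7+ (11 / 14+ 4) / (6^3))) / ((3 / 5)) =18262085/1696464 = 10.76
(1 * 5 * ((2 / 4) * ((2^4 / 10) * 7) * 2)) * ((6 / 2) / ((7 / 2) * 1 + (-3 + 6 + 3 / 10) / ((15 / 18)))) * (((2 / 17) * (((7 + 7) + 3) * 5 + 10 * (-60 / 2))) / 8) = -451500/6341 = -71.20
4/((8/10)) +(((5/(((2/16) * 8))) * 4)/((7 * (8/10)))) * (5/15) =130/21 = 6.19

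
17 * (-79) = -1343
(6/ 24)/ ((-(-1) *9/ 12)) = 1/3 = 0.33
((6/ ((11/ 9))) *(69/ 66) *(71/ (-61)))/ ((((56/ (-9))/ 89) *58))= 35316891/23973488 = 1.47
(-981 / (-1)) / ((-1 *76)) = -12.91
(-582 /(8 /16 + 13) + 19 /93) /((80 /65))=-34.86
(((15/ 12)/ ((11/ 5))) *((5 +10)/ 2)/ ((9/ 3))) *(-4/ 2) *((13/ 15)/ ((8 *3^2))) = -325/9504 = -0.03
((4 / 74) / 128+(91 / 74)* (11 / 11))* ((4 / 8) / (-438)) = -971/691456 = 0.00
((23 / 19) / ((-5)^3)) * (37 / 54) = -851/128250 = -0.01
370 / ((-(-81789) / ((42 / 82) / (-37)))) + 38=42475684/1117783 = 38.00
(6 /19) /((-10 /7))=-21/95 = -0.22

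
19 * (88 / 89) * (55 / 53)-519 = -2356163/4717 = -499.50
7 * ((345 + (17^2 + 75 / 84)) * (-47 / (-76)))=835519/304 = 2748.42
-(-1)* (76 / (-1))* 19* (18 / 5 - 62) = 421648/5 = 84329.60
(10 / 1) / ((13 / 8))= 80/13 = 6.15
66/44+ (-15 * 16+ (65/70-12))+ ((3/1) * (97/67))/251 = -29377262/117719 = -249.55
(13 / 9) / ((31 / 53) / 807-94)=-185341/12061329 = -0.02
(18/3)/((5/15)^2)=54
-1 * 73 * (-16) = 1168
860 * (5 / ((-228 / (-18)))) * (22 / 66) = 113.16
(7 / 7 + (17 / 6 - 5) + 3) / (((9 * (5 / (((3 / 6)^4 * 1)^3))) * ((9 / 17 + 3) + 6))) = 187/179159040 = 0.00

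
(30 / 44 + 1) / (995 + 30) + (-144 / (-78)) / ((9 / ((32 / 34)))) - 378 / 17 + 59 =552567181/14950650 = 36.96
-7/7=-1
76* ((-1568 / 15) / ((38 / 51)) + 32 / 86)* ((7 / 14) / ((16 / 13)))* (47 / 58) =-21827364/6235 = -3500.78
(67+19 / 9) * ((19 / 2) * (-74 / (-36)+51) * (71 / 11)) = 400659745/1782 = 224837.12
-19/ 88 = -0.22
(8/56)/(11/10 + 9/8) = 40/623 = 0.06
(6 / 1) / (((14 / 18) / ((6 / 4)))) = 11.57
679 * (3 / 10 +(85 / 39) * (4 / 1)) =2388043/390 = 6123.19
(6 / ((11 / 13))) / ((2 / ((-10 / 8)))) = -4.43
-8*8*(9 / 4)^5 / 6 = -19683/32 = -615.09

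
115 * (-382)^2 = 16781260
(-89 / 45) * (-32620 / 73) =580636/657 = 883.77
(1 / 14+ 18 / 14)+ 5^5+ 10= 43909/14 = 3136.36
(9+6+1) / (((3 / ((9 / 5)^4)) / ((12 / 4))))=104976/625 = 167.96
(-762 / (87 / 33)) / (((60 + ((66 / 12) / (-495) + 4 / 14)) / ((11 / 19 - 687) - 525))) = 957046860/164749 = 5809.12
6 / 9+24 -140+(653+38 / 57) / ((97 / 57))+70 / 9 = 241435/873 = 276.56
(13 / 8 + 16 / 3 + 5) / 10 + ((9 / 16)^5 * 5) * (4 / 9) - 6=-18398677/3932160 = -4.68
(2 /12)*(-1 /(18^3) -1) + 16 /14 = 239105/244944 = 0.98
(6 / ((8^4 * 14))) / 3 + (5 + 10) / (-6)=-71679/28672 = -2.50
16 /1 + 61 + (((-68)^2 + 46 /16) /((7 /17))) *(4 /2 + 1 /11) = 1320027/56 = 23571.91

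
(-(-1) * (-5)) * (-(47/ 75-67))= -4978/15 = -331.87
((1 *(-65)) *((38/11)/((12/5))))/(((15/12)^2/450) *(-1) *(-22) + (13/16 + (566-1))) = -18525/112046 = -0.17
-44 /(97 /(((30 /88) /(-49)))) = 15/4753 = 0.00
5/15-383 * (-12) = 13789/3 = 4596.33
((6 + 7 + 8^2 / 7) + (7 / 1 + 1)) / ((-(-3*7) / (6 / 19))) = 422/931 = 0.45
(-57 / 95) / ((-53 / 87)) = 261/265 = 0.98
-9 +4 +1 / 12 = -59/12 = -4.92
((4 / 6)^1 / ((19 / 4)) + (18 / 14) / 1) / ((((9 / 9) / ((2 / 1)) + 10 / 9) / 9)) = 30726/3857 = 7.97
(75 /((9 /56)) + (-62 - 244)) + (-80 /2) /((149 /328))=32458/447 = 72.61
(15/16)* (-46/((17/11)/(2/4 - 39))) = 292215/272 = 1074.32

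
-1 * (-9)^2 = -81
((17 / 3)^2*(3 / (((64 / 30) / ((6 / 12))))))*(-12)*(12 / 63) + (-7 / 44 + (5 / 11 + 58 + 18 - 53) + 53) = 1901/77 = 24.69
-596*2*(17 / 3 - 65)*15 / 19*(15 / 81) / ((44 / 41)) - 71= 53969447/5643 = 9563.96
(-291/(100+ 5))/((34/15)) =-291/238 = -1.22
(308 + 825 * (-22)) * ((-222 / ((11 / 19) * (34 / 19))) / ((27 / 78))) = 563291404/51 = 11044929.49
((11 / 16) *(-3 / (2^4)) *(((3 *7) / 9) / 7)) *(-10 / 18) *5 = 275/2304 = 0.12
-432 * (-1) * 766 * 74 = 24487488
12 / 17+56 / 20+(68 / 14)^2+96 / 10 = 152846/4165 = 36.70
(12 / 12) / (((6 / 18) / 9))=27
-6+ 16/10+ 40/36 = -148/45 = -3.29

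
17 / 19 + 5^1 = 5.89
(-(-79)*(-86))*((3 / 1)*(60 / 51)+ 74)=-8954492/17 = -526734.82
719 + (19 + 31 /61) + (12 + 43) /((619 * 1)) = 27888686/37759 = 738.60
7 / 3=2.33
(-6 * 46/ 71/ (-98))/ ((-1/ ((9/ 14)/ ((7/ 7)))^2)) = -5589/340942 = -0.02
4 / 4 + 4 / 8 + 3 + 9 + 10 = 47/2 = 23.50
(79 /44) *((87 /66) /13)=2291/12584 = 0.18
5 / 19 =0.26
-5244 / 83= -63.18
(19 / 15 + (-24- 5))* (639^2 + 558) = -56697888/5 = -11339577.60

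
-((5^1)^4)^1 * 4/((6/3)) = -1250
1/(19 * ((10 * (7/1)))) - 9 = -11969/1330 = -9.00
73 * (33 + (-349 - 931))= -91031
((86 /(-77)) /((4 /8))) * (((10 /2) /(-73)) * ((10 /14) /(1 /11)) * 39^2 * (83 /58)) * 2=542844900/103733 = 5233.10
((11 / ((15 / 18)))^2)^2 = 18974736/625 = 30359.58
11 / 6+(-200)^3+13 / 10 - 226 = -120003343/15 = -8000222.87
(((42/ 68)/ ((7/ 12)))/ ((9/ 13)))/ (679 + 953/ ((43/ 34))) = 1118/1047183 = 0.00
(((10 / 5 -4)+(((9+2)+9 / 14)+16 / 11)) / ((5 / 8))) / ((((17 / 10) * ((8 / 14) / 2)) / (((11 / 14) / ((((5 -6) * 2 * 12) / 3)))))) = -3.59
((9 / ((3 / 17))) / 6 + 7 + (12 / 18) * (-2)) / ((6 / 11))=935/36 = 25.97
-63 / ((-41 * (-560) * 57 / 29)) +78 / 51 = 1618841/1059440 = 1.53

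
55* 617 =33935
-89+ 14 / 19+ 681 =11262/19 = 592.74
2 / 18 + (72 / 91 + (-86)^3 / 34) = -260452369/13923 = -18706.63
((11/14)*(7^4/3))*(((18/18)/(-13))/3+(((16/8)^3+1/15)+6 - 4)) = 3693767/585 = 6314.13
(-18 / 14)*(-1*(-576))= -5184/7 = -740.57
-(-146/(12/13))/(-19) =-949/114 = -8.32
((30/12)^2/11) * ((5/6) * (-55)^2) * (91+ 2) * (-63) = -67134375/8 = -8391796.88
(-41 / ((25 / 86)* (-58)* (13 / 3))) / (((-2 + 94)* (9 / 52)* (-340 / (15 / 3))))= -1763/3401700 = 0.00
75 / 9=25/3 = 8.33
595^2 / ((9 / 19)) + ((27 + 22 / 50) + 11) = 168170524/225 = 747424.55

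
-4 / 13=-0.31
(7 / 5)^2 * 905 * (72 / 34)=319284/85 = 3756.28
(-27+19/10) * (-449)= 112699/10 = 11269.90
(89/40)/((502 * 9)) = 89/180720 = 0.00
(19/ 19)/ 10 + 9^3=7291/10 = 729.10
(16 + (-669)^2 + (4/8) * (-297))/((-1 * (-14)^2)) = -894857/392 = -2282.80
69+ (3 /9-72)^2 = 46846/9 = 5205.11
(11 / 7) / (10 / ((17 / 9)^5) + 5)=15618427/53828425 = 0.29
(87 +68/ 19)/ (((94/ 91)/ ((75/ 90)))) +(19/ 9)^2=22431977/289332 = 77.53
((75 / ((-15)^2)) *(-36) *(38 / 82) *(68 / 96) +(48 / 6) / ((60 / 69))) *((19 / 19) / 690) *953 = 685207/94300 = 7.27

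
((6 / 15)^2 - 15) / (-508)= 371/12700 = 0.03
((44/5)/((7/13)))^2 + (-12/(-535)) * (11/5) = 35015156/131075 = 267.14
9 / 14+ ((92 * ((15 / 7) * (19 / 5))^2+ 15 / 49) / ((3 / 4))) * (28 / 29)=455539/58 = 7854.12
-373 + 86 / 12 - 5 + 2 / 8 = -4447/12 = -370.58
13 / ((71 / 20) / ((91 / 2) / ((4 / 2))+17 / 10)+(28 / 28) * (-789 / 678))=-1436682/112561 = -12.76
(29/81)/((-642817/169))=-4901/52068177 = 0.00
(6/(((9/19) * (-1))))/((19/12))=-8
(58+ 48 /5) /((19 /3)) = 1014/95 = 10.67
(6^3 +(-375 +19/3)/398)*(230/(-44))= -14765885/13134 = -1124.25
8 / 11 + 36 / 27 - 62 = -1978/33 = -59.94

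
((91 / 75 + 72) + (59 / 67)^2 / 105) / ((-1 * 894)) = -28760183/351152025 = -0.08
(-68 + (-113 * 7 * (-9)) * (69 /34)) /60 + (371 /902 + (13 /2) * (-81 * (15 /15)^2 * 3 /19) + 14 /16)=689664499/4370190 = 157.81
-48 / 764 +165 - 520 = -67817/191 = -355.06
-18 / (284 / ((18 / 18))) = -9/142 = -0.06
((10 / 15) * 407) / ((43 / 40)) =32560/129 = 252.40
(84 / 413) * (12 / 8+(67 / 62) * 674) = 271506/1829 = 148.45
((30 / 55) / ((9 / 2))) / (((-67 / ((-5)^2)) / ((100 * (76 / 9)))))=-38.19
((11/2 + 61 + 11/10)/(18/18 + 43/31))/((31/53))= 48.42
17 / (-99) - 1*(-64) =6319/99 = 63.83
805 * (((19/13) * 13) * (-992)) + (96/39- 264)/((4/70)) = -197303820/13 = -15177216.92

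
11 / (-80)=-11/80 = -0.14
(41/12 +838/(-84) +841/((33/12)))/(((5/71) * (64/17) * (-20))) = -66750721/1182720 = -56.44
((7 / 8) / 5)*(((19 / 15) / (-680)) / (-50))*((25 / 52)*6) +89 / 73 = 629417709/516256000 = 1.22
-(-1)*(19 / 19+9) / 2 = 5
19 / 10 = 1.90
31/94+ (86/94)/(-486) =3745/11421 = 0.33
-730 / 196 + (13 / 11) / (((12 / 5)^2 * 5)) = -285895/77616 = -3.68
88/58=44/29 = 1.52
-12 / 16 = -3/4 = -0.75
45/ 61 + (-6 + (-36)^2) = 78735/61 = 1290.74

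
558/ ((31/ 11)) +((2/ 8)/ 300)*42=39607/200 = 198.04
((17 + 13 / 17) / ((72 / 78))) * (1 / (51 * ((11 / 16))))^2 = 251264/16050771 = 0.02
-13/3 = -4.33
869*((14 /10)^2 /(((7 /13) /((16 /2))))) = 632632/25 = 25305.28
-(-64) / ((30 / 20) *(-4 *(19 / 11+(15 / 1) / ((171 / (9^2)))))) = -3344/2769 = -1.21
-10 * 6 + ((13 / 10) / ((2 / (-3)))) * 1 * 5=-279/4 = -69.75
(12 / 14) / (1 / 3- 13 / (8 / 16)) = -0.03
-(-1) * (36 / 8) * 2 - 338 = -329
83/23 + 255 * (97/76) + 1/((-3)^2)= 5178665/15732 = 329.18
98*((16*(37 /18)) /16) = 1813/9 = 201.44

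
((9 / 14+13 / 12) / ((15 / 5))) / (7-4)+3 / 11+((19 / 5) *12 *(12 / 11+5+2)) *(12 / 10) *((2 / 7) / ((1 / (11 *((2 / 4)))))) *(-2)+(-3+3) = -41312311/29700 = -1390.99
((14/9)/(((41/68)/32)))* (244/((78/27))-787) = -278227712/4797 = -58000.36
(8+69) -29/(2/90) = -1228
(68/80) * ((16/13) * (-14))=-952/65 = -14.65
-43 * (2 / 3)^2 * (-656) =12536.89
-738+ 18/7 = -5148/7 = -735.43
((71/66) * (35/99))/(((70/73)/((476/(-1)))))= -616777/3267 = -188.79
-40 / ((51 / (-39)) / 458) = 238160/17 = 14009.41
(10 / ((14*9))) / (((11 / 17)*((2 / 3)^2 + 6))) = 85/4466 = 0.02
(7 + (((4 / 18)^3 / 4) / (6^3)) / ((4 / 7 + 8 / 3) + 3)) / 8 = 24065755/27503712 = 0.88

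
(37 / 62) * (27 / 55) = 999/3410 = 0.29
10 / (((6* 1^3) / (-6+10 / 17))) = -460/51 = -9.02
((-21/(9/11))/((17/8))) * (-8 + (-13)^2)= -99176/51 = -1944.63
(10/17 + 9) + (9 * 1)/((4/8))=469/17 = 27.59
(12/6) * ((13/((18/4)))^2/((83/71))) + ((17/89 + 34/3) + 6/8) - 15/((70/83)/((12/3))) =-747054277/16753716 = -44.59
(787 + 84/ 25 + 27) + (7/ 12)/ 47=11524951/14100 = 817.37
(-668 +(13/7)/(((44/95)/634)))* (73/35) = 3908.99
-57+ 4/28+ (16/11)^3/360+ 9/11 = -23491591/419265 = -56.03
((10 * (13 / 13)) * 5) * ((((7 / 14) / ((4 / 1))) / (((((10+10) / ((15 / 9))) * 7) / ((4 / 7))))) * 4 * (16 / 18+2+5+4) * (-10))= -26750/1323 = -20.22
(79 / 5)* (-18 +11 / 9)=-11929/45 = -265.09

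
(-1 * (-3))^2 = 9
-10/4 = -5/2 = -2.50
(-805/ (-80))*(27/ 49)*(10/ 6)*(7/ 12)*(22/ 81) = 1265/864 = 1.46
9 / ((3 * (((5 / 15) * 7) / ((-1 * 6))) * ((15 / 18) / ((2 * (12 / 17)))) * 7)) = -7776/4165 = -1.87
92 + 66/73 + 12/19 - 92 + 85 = 120025/1387 = 86.54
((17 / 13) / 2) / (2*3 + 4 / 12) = 51/494 = 0.10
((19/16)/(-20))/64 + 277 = 277.00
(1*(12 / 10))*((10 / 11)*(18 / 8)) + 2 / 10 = 2.65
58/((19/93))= 5394/19 = 283.89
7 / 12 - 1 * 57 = -677/12 = -56.42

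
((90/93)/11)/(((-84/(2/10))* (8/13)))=-13/38192 = 0.00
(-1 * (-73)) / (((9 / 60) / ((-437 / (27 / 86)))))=-54869720/81 = -677403.95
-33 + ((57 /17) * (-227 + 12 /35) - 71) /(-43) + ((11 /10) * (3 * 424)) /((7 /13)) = 2584.84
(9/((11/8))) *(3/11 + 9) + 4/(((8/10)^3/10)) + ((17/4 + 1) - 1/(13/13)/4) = 139217/968 = 143.82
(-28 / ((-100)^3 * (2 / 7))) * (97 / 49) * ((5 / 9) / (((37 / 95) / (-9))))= -1843/740000 = 0.00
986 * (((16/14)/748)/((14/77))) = 58/7 = 8.29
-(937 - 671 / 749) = -701142/749 = -936.10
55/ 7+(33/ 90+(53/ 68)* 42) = 73112/1785 = 40.96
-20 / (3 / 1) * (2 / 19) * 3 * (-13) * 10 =5200/19 = 273.68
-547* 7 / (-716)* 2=3829/358 = 10.70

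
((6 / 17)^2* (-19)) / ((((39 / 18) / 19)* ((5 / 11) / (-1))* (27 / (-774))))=-24588432/18785 = -1308.94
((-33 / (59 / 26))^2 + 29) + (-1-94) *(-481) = 159901408/3481 = 45935.48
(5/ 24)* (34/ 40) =17/96 = 0.18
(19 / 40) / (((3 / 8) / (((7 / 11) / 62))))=133/10230 = 0.01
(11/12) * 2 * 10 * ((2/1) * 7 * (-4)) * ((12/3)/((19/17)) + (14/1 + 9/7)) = -1103960/57 = -19367.72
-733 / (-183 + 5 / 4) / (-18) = -1466/6543 = -0.22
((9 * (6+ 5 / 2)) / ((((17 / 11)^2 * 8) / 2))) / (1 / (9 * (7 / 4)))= 68607/544 = 126.12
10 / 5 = 2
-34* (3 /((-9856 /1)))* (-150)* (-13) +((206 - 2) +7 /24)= 1659299/7392 = 224.47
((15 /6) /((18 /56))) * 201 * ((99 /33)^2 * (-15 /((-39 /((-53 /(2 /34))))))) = -63385350/13 = -4875796.15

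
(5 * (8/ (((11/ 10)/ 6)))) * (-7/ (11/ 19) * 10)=-3192000/121 = -26380.17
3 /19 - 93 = -1764/19 = -92.84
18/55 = 0.33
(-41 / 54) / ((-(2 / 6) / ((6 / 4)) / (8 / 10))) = 41/15 = 2.73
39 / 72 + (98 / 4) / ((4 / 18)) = 2659/24 = 110.79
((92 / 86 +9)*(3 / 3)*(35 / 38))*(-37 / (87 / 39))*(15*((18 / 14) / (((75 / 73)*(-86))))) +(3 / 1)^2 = 173512125/4075196 = 42.58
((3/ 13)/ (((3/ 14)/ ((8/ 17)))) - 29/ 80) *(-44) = -28061/4420 = -6.35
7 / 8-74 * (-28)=16583/8 = 2072.88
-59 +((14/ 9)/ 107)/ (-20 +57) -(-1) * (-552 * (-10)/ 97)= -7231735/3456207 = -2.09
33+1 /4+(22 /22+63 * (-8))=-1879/4 = -469.75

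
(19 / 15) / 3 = 19/45 = 0.42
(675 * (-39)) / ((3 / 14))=-122850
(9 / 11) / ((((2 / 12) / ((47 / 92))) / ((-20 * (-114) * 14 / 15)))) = 1350216/253 = 5336.82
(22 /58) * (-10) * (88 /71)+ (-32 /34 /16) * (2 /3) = -4.74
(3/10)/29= 3/290 = 0.01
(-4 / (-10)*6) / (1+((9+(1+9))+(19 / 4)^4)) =1024/225735 = 0.00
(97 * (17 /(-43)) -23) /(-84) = 1319/1806 = 0.73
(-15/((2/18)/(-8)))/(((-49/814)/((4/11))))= -319680/49 = -6524.08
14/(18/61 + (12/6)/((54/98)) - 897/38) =-125172/175961 = -0.71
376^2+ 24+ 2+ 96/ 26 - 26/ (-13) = 1838300/13 = 141407.69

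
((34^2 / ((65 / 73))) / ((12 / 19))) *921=123058801/65 = 1893212.32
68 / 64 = 17/16 = 1.06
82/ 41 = 2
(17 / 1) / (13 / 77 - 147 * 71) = -1309/803636 = 0.00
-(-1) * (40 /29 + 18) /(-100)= -281/1450 = -0.19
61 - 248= -187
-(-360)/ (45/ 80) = 640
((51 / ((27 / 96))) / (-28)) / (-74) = 68/777 = 0.09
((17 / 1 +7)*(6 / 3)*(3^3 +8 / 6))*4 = 5440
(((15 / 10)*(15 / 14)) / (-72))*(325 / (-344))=1625/77056 = 0.02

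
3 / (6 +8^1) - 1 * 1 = -11/14 = -0.79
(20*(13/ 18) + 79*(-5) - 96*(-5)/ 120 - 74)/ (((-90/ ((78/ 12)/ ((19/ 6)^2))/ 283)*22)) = 2983669/71478 = 41.74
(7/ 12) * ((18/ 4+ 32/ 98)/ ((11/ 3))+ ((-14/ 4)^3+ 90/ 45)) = -5169/224 = -23.08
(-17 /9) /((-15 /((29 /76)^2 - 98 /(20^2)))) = -244001/19494000 = -0.01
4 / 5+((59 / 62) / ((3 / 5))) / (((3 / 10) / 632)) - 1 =4660721/1395 = 3341.02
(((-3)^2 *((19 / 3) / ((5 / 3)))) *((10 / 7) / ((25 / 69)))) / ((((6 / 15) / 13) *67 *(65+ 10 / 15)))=460161/461965 = 1.00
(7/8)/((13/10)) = 35/52 = 0.67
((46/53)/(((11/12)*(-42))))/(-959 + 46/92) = 184/7823277 = 0.00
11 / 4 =2.75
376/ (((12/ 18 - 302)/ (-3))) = 423/113 = 3.74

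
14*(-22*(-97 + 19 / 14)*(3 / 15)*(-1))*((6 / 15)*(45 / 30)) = -88374/25 = -3534.96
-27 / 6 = -9/2 = -4.50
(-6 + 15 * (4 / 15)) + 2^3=6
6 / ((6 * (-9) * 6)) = -1/54 = -0.02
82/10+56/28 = 51/5 = 10.20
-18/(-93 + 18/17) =102/521 = 0.20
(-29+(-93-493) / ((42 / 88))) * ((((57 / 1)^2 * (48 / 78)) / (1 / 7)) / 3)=-76222984/13 = -5863306.46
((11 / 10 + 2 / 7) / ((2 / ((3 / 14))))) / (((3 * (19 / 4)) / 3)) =291/9310 = 0.03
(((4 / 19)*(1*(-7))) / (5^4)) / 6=-14/35625 = 0.00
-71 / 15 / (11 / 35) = -497/33 = -15.06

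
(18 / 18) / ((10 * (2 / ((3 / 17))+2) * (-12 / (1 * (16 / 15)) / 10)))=-1/150 = -0.01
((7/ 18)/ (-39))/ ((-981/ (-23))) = -161/688662 = 0.00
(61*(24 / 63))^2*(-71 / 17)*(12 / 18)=-1503.55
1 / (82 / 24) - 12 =-480/41 = -11.71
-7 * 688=-4816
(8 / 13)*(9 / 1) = 5.54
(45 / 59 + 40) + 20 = 3585/59 = 60.76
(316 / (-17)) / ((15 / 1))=-316/255 = -1.24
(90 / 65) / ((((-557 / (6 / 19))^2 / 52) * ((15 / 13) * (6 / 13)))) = 24336/559999445 = 0.00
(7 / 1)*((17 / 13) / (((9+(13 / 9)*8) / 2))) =2142/2405 = 0.89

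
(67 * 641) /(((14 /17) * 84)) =730099/1176 = 620.83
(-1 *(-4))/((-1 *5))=-4/5 = -0.80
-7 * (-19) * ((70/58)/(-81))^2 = 162925/5517801 = 0.03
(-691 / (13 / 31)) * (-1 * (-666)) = -14266386/13 = -1097414.31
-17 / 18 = -0.94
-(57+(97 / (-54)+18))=-3953/54 = -73.20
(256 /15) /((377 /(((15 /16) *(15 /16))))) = 15/377 = 0.04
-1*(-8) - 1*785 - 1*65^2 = -5002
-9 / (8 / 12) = -27/2 = -13.50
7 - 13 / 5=22/5 = 4.40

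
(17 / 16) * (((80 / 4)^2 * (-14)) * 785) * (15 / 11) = -70061250/11 = -6369204.55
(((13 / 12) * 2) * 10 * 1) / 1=65/3 = 21.67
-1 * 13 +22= 9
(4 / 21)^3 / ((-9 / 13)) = -832/83349 = -0.01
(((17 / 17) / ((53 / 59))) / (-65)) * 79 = -4661/3445 = -1.35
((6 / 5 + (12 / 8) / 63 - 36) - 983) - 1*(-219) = -167743/210 = -798.78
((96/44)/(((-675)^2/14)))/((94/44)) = 224/7138125 = 0.00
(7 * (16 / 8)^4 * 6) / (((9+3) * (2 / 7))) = 196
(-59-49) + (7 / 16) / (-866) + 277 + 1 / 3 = 7038827/41568 = 169.33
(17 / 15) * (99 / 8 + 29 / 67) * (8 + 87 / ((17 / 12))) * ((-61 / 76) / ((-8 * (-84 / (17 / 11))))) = -420021295/225840384 = -1.86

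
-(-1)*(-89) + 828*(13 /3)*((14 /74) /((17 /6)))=94715/629 = 150.58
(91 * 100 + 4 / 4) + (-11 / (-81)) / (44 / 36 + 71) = 53240861/5850 = 9101.00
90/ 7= 12.86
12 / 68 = 3/17 = 0.18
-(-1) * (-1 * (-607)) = 607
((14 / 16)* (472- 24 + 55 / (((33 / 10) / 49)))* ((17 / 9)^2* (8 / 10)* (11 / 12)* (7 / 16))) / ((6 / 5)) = 295497587/279936 = 1055.59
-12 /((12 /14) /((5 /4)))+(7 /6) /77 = -577/33 = -17.48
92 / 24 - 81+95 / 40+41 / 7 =-11581/168 = -68.93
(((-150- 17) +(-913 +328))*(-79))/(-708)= -83.91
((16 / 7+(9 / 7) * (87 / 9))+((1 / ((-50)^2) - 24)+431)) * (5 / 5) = 7380007/17500 = 421.71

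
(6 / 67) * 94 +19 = 1837/67 = 27.42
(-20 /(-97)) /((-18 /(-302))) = 3020/873 = 3.46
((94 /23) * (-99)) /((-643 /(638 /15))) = 1979076/73945 = 26.76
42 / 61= 0.69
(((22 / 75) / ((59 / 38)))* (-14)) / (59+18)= -152/4425 = -0.03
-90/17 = -5.29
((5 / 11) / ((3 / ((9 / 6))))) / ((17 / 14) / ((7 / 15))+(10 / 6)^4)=3969/180191 = 0.02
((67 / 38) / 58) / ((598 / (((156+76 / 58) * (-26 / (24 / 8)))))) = -152827/2205102 = -0.07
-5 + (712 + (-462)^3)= -98610421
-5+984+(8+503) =1490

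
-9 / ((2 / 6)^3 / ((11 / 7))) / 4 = -2673/28 = -95.46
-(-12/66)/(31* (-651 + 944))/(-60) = -1/2997390 = 0.00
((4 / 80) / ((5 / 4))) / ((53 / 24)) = 24/1325 = 0.02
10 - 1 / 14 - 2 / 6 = 403/42 = 9.60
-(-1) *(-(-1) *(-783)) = -783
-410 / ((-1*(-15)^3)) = -82/675 = -0.12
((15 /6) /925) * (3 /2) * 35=21/148 = 0.14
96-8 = 88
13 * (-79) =-1027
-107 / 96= -1.11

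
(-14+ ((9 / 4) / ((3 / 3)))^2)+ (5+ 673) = 10705/16 = 669.06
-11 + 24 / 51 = -179/17 = -10.53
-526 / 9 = -58.44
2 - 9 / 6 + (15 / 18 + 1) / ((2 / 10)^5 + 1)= 43753/18756 = 2.33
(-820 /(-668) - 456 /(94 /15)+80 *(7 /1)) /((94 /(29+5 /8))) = 908642595/5902448 = 153.94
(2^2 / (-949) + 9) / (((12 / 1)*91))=8537/1036308 = 0.01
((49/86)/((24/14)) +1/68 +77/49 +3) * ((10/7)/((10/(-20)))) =-3020155/214914 = -14.05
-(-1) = 1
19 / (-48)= -19/48 = -0.40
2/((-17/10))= -20/17 = -1.18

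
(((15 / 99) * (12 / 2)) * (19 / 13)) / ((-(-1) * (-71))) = -190/10153 = -0.02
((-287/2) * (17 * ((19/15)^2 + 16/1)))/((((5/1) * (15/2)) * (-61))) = 19325719/1029375 = 18.77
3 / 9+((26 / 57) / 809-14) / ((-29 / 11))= 2515625/445759 = 5.64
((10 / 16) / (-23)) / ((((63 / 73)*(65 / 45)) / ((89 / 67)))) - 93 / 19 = -104949079/21315112 = -4.92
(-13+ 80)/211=67/211 = 0.32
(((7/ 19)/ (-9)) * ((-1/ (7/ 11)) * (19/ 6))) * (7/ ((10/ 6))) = 77/90 = 0.86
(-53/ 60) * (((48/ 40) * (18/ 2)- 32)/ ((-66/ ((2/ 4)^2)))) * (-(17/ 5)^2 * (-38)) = -15424219/495000 = -31.16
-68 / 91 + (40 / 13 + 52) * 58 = 3193.71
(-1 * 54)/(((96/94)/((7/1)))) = -2961/8 = -370.12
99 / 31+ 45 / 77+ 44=114046/2387 = 47.78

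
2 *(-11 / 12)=-11/6 = -1.83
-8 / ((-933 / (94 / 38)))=376/17727 = 0.02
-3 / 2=-1.50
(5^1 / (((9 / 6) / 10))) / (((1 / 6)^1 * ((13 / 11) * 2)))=1100/13 = 84.62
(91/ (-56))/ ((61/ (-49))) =637/488 = 1.31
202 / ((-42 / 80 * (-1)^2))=-8080/21 = -384.76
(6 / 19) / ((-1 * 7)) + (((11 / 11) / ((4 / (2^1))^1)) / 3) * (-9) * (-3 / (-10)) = -1317/2660 = -0.50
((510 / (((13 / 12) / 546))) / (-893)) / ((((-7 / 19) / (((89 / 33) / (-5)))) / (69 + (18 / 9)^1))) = -15468912/517 = -29920.53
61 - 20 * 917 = -18279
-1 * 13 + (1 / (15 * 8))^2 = -13.00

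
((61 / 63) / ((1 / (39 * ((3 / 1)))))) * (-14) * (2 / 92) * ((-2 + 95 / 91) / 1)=5307/161 = 32.96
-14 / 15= -0.93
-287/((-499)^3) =287/124251499 = 0.00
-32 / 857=-0.04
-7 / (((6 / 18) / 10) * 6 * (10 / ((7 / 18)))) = -49/36 = -1.36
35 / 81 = 0.43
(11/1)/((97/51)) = 561/97 = 5.78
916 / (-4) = -229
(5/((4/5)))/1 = 25/4 = 6.25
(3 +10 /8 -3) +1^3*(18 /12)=11/4 = 2.75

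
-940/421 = -2.23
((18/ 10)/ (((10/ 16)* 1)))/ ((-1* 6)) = -12/25 = -0.48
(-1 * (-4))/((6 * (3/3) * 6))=1/9 = 0.11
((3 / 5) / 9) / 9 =1/135 = 0.01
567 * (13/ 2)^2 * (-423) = -40533129/4 = -10133282.25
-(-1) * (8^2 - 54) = 10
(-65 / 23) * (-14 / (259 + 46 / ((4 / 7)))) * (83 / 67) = 21580/149477 = 0.14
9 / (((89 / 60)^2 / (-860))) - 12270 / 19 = -626606670/150499 = -4163.53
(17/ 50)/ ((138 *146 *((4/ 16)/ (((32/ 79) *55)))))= 2992/1989615 = 0.00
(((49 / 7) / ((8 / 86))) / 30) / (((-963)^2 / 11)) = 3311/111284280 = 0.00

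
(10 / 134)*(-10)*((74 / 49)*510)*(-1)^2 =-1887000/3283 = -574.78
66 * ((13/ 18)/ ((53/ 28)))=4004/159 = 25.18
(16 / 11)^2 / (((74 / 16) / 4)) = 8192/4477 = 1.83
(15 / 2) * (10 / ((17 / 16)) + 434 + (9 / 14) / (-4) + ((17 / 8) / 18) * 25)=38230625/11424 = 3346.52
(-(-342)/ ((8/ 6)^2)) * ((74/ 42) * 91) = 30844.12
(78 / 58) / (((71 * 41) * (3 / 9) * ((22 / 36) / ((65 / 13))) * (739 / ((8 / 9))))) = 9360/686242051 = 0.00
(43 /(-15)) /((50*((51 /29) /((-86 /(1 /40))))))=112.15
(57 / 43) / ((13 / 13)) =1.33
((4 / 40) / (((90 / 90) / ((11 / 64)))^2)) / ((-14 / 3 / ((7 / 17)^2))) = -2541/23674880 = 0.00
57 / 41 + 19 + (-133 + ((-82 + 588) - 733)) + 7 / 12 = -166801/492 = -339.03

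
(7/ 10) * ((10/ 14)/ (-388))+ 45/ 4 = 8729/776 = 11.25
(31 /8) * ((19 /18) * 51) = 10013/48 = 208.60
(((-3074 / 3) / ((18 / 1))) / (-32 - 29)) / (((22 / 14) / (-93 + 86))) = -75313/18117 = -4.16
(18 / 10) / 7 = 9/35 = 0.26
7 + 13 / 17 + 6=234/17 = 13.76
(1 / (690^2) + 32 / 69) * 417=30691339/158700 = 193.39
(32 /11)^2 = 1024/121 = 8.46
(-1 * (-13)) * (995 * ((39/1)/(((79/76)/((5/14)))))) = 95848350/553 = 173324.32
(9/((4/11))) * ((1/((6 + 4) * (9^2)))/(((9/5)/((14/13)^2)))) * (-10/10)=-539/27378 = -0.02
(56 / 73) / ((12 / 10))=0.64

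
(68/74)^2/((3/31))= 35836/4107 = 8.73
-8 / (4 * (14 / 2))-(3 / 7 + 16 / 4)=-33/7 = -4.71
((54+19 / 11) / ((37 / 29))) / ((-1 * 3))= -17777/1221 = -14.56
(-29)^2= 841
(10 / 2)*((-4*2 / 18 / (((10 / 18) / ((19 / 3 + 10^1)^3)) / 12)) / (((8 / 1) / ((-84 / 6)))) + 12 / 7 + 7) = 23061949/63 = 366062.68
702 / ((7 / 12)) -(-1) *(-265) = 6569/7 = 938.43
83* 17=1411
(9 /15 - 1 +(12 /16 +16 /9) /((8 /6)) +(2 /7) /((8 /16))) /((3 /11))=38203/5040 = 7.58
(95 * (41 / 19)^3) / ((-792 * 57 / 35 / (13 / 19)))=-156795275/309642696 = -0.51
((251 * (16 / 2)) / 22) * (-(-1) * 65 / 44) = 134.83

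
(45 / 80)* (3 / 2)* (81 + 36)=3159/32 = 98.72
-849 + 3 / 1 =-846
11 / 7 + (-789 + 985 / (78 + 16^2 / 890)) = -188958781/243866 = -774.85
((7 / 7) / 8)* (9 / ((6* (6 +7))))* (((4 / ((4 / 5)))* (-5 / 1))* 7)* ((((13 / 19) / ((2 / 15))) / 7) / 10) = -225/1216 = -0.19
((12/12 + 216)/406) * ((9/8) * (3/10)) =837/4640 = 0.18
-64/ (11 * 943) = -64/10373 = -0.01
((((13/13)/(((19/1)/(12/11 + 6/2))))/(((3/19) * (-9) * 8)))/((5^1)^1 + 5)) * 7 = -7/528 = -0.01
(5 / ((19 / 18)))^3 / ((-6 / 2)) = -243000/6859 = -35.43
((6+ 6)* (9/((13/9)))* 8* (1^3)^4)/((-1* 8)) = -972/13 = -74.77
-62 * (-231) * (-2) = -28644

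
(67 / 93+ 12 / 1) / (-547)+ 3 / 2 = 150247/101742 = 1.48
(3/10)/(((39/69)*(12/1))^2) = 529/81120 = 0.01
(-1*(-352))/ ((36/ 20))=1760/9 = 195.56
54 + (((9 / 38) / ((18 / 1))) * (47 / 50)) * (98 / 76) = 7799903/144400 = 54.02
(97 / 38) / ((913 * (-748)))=-97/25951112 = 0.00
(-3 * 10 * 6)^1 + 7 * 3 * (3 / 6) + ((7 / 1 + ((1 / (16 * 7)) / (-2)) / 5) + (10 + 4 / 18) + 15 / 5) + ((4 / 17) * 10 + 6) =-140.93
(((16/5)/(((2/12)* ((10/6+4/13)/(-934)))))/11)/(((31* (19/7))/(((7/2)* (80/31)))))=-195826176/2209339 = -88.64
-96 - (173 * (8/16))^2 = -30313/4 = -7578.25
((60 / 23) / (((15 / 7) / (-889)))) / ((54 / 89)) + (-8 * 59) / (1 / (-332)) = 96205490/621 = 154920.27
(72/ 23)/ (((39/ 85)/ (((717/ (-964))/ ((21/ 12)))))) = -2.90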